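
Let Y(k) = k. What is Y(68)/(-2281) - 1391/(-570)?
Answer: 3134111/1300170 ≈ 2.4105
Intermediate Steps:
Y(68)/(-2281) - 1391/(-570) = 68/(-2281) - 1391/(-570) = 68*(-1/2281) - 1391*(-1/570) = -68/2281 + 1391/570 = 3134111/1300170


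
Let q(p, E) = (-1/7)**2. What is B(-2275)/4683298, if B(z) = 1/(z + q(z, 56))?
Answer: -49/522065961252 ≈ -9.3858e-11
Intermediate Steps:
q(p, E) = 1/49 (q(p, E) = (-1*1/7)**2 = (-1/7)**2 = 1/49)
B(z) = 1/(1/49 + z) (B(z) = 1/(z + 1/49) = 1/(1/49 + z))
B(-2275)/4683298 = (49/(1 + 49*(-2275)))/4683298 = (49/(1 - 111475))*(1/4683298) = (49/(-111474))*(1/4683298) = (49*(-1/111474))*(1/4683298) = -49/111474*1/4683298 = -49/522065961252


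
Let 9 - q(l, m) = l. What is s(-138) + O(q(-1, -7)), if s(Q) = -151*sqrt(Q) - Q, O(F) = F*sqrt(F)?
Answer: 138 + 10*sqrt(10) - 151*I*sqrt(138) ≈ 169.62 - 1773.8*I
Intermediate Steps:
q(l, m) = 9 - l
O(F) = F**(3/2)
s(Q) = -Q - 151*sqrt(Q)
s(-138) + O(q(-1, -7)) = (-1*(-138) - 151*I*sqrt(138)) + (9 - 1*(-1))**(3/2) = (138 - 151*I*sqrt(138)) + (9 + 1)**(3/2) = (138 - 151*I*sqrt(138)) + 10**(3/2) = (138 - 151*I*sqrt(138)) + 10*sqrt(10) = 138 + 10*sqrt(10) - 151*I*sqrt(138)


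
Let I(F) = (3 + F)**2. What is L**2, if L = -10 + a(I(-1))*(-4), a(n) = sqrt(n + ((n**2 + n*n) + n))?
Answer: 740 + 160*sqrt(10) ≈ 1246.0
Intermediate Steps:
a(n) = sqrt(2*n + 2*n**2) (a(n) = sqrt(n + ((n**2 + n**2) + n)) = sqrt(n + (2*n**2 + n)) = sqrt(n + (n + 2*n**2)) = sqrt(2*n + 2*n**2))
L = -10 - 8*sqrt(10) (L = -10 + (sqrt(2)*sqrt((3 - 1)**2*(1 + (3 - 1)**2)))*(-4) = -10 + (sqrt(2)*sqrt(2**2*(1 + 2**2)))*(-4) = -10 + (sqrt(2)*sqrt(4*(1 + 4)))*(-4) = -10 + (sqrt(2)*sqrt(4*5))*(-4) = -10 + (sqrt(2)*sqrt(20))*(-4) = -10 + (sqrt(2)*(2*sqrt(5)))*(-4) = -10 + (2*sqrt(10))*(-4) = -10 - 8*sqrt(10) ≈ -35.298)
L**2 = (-10 - 8*sqrt(10))**2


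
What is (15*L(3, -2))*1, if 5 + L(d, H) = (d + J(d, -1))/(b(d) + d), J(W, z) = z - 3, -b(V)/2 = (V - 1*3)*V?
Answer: -80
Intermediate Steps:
b(V) = -2*V*(-3 + V) (b(V) = -2*(V - 1*3)*V = -2*(V - 3)*V = -2*(-3 + V)*V = -2*V*(-3 + V))
J(W, z) = -3 + z
L(d, H) = -5 + (-4 + d)/(d + 2*d*(3 - d)) (L(d, H) = -5 + (d + (-3 - 1))/(2*d*(3 - d) + d) = -5 + (d - 4)/(d + 2*d*(3 - d)) = -5 + (-4 + d)/(d + 2*d*(3 - d)))
(15*L(3, -2))*1 = (15*(2*(2 - 5*3² + 17*3)/(3*(-7 + 2*3))))*1 = (15*(2*(⅓)*(2 - 5*9 + 51)/(-7 + 6)))*1 = (15*(2*(⅓)*(2 - 45 + 51)/(-1)))*1 = (15*(2*(⅓)*(-1)*8))*1 = (15*(-16/3))*1 = -80*1 = -80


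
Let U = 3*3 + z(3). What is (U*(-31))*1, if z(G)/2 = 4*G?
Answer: -1023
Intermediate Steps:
z(G) = 8*G (z(G) = 2*(4*G) = 8*G)
U = 33 (U = 3*3 + 8*3 = 9 + 24 = 33)
(U*(-31))*1 = (33*(-31))*1 = -1023*1 = -1023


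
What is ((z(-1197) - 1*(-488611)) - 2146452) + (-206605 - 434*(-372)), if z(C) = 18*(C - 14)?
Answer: -1724796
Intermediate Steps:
z(C) = -252 + 18*C (z(C) = 18*(-14 + C) = -252 + 18*C)
((z(-1197) - 1*(-488611)) - 2146452) + (-206605 - 434*(-372)) = (((-252 + 18*(-1197)) - 1*(-488611)) - 2146452) + (-206605 - 434*(-372)) = (((-252 - 21546) + 488611) - 2146452) + (-206605 + 161448) = ((-21798 + 488611) - 2146452) - 45157 = (466813 - 2146452) - 45157 = -1679639 - 45157 = -1724796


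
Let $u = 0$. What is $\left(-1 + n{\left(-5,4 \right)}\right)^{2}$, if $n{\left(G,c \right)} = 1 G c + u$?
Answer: $441$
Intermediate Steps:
$n{\left(G,c \right)} = G c$ ($n{\left(G,c \right)} = 1 G c + 0 = G c + 0 = G c$)
$\left(-1 + n{\left(-5,4 \right)}\right)^{2} = \left(-1 - 20\right)^{2} = \left(-21\right)^{2} = 441$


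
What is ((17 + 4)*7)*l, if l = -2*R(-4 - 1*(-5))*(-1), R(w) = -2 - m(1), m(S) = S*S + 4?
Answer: -2058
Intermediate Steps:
m(S) = 4 + S² (m(S) = S² + 4 = 4 + S²)
R(w) = -7 (R(w) = -2 - (4 + 1²) = -2 - (4 + 1) = -2 - 1*5 = -2 - 5 = -7)
l = -14 (l = -2*(-7)*(-1) = 14*(-1) = -14)
((17 + 4)*7)*l = ((17 + 4)*7)*(-14) = (21*7)*(-14) = 147*(-14) = -2058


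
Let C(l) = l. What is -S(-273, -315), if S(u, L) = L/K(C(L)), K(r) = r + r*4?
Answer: -⅕ ≈ -0.20000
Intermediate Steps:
K(r) = 5*r (K(r) = r + 4*r = 5*r)
S(u, L) = ⅕ (S(u, L) = L/((5*L)) = L*(1/(5*L)) = ⅕)
-S(-273, -315) = -1*⅕ = -⅕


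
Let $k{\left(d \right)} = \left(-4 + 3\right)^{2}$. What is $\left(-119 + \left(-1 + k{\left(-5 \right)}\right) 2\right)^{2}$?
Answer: $14161$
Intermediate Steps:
$k{\left(d \right)} = 1$ ($k{\left(d \right)} = \left(-1\right)^{2} = 1$)
$\left(-119 + \left(-1 + k{\left(-5 \right)}\right) 2\right)^{2} = \left(-119 + \left(-1 + 1\right) 2\right)^{2} = \left(-119 + 0 \cdot 2\right)^{2} = \left(-119 + 0\right)^{2} = \left(-119\right)^{2} = 14161$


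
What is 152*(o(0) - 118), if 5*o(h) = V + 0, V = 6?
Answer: -88768/5 ≈ -17754.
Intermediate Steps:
o(h) = 6/5 (o(h) = (6 + 0)/5 = (1/5)*6 = 6/5)
152*(o(0) - 118) = 152*(6/5 - 118) = 152*(-584/5) = -88768/5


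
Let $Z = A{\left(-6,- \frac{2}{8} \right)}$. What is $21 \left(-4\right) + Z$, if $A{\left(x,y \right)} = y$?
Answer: $- \frac{337}{4} \approx -84.25$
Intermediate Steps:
$Z = - \frac{1}{4}$ ($Z = - \frac{2}{8} = \left(-2\right) \frac{1}{8} = - \frac{1}{4} \approx -0.25$)
$21 \left(-4\right) + Z = 21 \left(-4\right) - \frac{1}{4} = -84 - \frac{1}{4} = - \frac{337}{4}$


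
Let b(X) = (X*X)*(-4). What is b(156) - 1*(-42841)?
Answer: -54503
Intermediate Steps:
b(X) = -4*X² (b(X) = X²*(-4) = -4*X²)
b(156) - 1*(-42841) = -4*156² - 1*(-42841) = -4*24336 + 42841 = -97344 + 42841 = -54503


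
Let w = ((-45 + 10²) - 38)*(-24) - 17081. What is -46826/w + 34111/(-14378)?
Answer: 10956707/35922406 ≈ 0.30501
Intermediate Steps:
w = -17489 (w = ((-45 + 100) - 38)*(-24) - 17081 = (55 - 38)*(-24) - 17081 = 17*(-24) - 17081 = -408 - 17081 = -17489)
-46826/w + 34111/(-14378) = -46826/(-17489) + 34111/(-14378) = -46826*(-1/17489) + 34111*(-1/14378) = 46826/17489 - 4873/2054 = 10956707/35922406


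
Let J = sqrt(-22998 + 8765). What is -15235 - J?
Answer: -15235 - I*sqrt(14233) ≈ -15235.0 - 119.3*I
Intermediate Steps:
J = I*sqrt(14233) (J = sqrt(-14233) = I*sqrt(14233) ≈ 119.3*I)
-15235 - J = -15235 - I*sqrt(14233)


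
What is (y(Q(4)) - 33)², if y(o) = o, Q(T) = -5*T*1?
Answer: 2809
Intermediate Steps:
Q(T) = -5*T
(y(Q(4)) - 33)² = (-5*4 - 33)² = (-20 - 33)² = (-53)² = 2809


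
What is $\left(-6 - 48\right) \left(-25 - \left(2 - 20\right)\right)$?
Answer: $378$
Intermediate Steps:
$\left(-6 - 48\right) \left(-25 - \left(2 - 20\right)\right) = - 54 \left(-25 - -18\right) = - 54 \left(-25 + 18\right) = \left(-54\right) \left(-7\right) = 378$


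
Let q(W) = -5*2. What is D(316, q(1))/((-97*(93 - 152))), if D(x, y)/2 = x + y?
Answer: 612/5723 ≈ 0.10694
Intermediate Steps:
q(W) = -10
D(x, y) = 2*x + 2*y (D(x, y) = 2*(x + y) = 2*x + 2*y)
D(316, q(1))/((-97*(93 - 152))) = (2*316 + 2*(-10))/((-97*(93 - 152))) = (632 - 20)/((-97*(-59))) = 612/5723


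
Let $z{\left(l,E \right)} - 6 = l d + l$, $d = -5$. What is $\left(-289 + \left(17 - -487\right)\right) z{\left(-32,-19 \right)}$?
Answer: $28810$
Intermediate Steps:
$z{\left(l,E \right)} = 6 - 4 l$ ($z{\left(l,E \right)} = 6 + \left(l \left(-5\right) + l\right) = 6 + \left(- 5 l + l\right) = 6 - 4 l$)
$\left(-289 + \left(17 - -487\right)\right) z{\left(-32,-19 \right)} = \left(-289 + \left(17 - -487\right)\right) \left(6 - -128\right) = \left(-289 + \left(17 + 487\right)\right) \left(6 + 128\right) = \left(-289 + 504\right) 134 = 215 \cdot 134 = 28810$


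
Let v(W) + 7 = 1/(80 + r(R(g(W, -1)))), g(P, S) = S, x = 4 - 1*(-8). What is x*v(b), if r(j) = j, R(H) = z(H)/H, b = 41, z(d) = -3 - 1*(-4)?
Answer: -6624/79 ≈ -83.848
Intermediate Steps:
x = 12 (x = 4 + 8 = 12)
z(d) = 1 (z(d) = -3 + 4 = 1)
R(H) = 1/H
v(W) = -552/79 (v(W) = -7 + 1/(80 + 1/(-1)) = -7 + 1/(80 - 1) = -7 + 1/79 = -552/79)
x*v(b) = 12*(-552/79) = -6624/79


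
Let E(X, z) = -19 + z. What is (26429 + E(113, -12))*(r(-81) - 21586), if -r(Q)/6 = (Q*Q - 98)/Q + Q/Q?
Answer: -15048391084/27 ≈ -5.5735e+8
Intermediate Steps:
r(Q) = -6 - 6*(-98 + Q²)/Q (r(Q) = -6*((Q*Q - 98)/Q + Q/Q) = -6*((Q² - 98)/Q + 1) = -6*((-98 + Q²)/Q + 1) = -6*(1 + (-98 + Q²)/Q) = -6 - 6*(-98 + Q²)/Q)
(26429 + E(113, -12))*(r(-81) - 21586) = (26429 + (-19 - 12))*((-6 - 6*(-81) + 588/(-81)) - 21586) = (26429 - 31)*((-6 + 486 + 588*(-1/81)) - 21586) = 26398*((-6 + 486 - 196/27) - 21586) = 26398*(12764/27 - 21586) = 26398*(-570058/27) = -15048391084/27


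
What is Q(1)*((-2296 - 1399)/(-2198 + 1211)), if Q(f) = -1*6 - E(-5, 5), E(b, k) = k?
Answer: -40645/987 ≈ -41.180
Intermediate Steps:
Q(f) = -11 (Q(f) = -1*6 - 1*5 = -6 - 5 = -11)
Q(1)*((-2296 - 1399)/(-2198 + 1211)) = -11*(-2296 - 1399)/(-2198 + 1211) = -(-40645)/(-987) = -(-40645)*(-1)/987 = -11*3695/987 = -40645/987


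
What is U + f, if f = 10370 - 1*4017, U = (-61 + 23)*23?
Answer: 5479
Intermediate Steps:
U = -874 (U = -38*23 = -874)
f = 6353 (f = 10370 - 4017 = 6353)
U + f = -874 + 6353 = 5479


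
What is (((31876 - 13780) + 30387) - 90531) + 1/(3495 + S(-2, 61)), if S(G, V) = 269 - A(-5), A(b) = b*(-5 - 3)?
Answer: -156586751/3724 ≈ -42048.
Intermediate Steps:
A(b) = -8*b (A(b) = b*(-8) = -8*b)
S(G, V) = 229 (S(G, V) = 269 - (-8)*(-5) = 269 - 1*40 = 269 - 40 = 229)
(((31876 - 13780) + 30387) - 90531) + 1/(3495 + S(-2, 61)) = (((31876 - 13780) + 30387) - 90531) + 1/(3495 + 229) = ((18096 + 30387) - 90531) + 1/3724 = (48483 - 90531) + 1/3724 = -42048 + 1/3724 = -156586751/3724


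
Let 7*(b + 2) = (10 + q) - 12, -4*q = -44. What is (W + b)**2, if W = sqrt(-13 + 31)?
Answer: 907/49 - 30*sqrt(2)/7 ≈ 12.449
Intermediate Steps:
q = 11 (q = -1/4*(-44) = 11)
b = -5/7 (b = -2 + ((10 + 11) - 12)/7 = -2 + (21 - 12)/7 = -2 + (1/7)*9 = -2 + 9/7 = -5/7 ≈ -0.71429)
W = 3*sqrt(2) (W = sqrt(18) = 3*sqrt(2) ≈ 4.2426)
(W + b)**2 = (3*sqrt(2) - 5/7)**2 = (-5/7 + 3*sqrt(2))**2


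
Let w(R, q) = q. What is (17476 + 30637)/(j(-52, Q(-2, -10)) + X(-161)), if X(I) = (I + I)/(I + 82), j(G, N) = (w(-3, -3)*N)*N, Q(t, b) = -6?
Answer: -3800927/8210 ≈ -462.96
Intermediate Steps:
j(G, N) = -3*N² (j(G, N) = (-3*N)*N = -3*N²)
X(I) = 2*I/(82 + I) (X(I) = (2*I)/(82 + I) = 2*I/(82 + I))
(17476 + 30637)/(j(-52, Q(-2, -10)) + X(-161)) = (17476 + 30637)/(-3*(-6)² + 2*(-161)/(82 - 161)) = 48113/(-3*36 + 2*(-161)/(-79)) = 48113/(-108 + 2*(-161)*(-1/79)) = 48113/(-108 + 322/79) = 48113/(-8210/79) = 48113*(-79/8210) = -3800927/8210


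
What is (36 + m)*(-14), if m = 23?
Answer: -826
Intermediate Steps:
(36 + m)*(-14) = (36 + 23)*(-14) = 59*(-14) = -826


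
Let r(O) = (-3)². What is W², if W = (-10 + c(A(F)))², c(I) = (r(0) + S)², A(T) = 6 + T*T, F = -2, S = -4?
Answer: 50625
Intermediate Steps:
r(O) = 9
A(T) = 6 + T²
c(I) = 25 (c(I) = (9 - 4)² = 5² = 25)
W = 225 (W = (-10 + 25)² = 15² = 225)
W² = 225² = 50625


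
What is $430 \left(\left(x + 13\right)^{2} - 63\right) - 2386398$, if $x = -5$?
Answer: $-2385968$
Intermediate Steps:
$430 \left(\left(x + 13\right)^{2} - 63\right) - 2386398 = 430 \left(\left(-5 + 13\right)^{2} - 63\right) - 2386398 = 430 \left(8^{2} - 63\right) - 2386398 = 430 \left(64 - 63\right) - 2386398 = 430 \cdot 1 - 2386398 = 430 - 2386398 = -2385968$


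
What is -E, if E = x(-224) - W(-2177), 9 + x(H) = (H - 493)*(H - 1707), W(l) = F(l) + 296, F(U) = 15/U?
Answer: -3013451309/2177 ≈ -1.3842e+6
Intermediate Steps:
W(l) = 296 + 15/l (W(l) = 15/l + 296 = 296 + 15/l)
x(H) = -9 + (-1707 + H)*(-493 + H) (x(H) = -9 + (H - 493)*(H - 1707) = -9 + (-493 + H)*(-1707 + H) = -9 + (-1707 + H)*(-493 + H))
E = 3013451309/2177 (E = (841542 + (-224)² - 2200*(-224)) - (296 + 15/(-2177)) = (841542 + 50176 + 492800) - (296 + 15*(-1/2177)) = 1384518 - (296 - 15/2177) = 1384518 - 1*644377/2177 = 1384518 - 644377/2177 = 3013451309/2177 ≈ 1.3842e+6)
-E = -1*3013451309/2177 = -3013451309/2177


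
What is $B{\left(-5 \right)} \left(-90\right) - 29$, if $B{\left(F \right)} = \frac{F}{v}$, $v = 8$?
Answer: $\frac{109}{4} \approx 27.25$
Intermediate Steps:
$B{\left(F \right)} = \frac{F}{8}$
$B{\left(-5 \right)} \left(-90\right) - 29 = \frac{1}{8} \left(-5\right) \left(-90\right) - 29 = \left(- \frac{5}{8}\right) \left(-90\right) - 29 = \frac{225}{4} - 29 = \frac{109}{4}$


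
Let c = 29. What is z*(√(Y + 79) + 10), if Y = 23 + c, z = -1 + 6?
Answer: 50 + 5*√131 ≈ 107.23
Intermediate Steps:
z = 5
Y = 52 (Y = 23 + 29 = 52)
z*(√(Y + 79) + 10) = 5*(√(52 + 79) + 10) = 5*(√131 + 10) = 5*(10 + √131) = 50 + 5*√131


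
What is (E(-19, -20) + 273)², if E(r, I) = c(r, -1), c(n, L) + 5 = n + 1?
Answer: 62500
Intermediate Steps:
c(n, L) = -4 + n (c(n, L) = -5 + (n + 1) = -5 + (1 + n) = -4 + n)
E(r, I) = -4 + r
(E(-19, -20) + 273)² = ((-4 - 19) + 273)² = (-23 + 273)² = 250² = 62500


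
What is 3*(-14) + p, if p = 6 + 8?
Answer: -28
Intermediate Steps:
p = 14
3*(-14) + p = 3*(-14) + 14 = -42 + 14 = -28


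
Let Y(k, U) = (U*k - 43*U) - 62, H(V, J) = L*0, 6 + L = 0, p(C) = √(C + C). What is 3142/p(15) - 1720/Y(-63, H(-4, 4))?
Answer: 860/31 + 1571*√30/15 ≈ 601.39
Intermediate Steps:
p(C) = √2*√C (p(C) = √(2*C) = √2*√C)
L = -6 (L = -6 + 0 = -6)
H(V, J) = 0 (H(V, J) = -6*0 = 0)
Y(k, U) = -62 - 43*U + U*k (Y(k, U) = (-43*U + U*k) - 62 = -62 - 43*U + U*k)
3142/p(15) - 1720/Y(-63, H(-4, 4)) = 3142/((√2*√15)) - 1720/(-62 - 43*0 + 0*(-63)) = 3142/(√30) - 1720/(-62 + 0 + 0) = 3142*(√30/30) - 1720/(-62) = 1571*√30/15 - 1720*(-1/62) = 1571*√30/15 + 860/31 = 860/31 + 1571*√30/15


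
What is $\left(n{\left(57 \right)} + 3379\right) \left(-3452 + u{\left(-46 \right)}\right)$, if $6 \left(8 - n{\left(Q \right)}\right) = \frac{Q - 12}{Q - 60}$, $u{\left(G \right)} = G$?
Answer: $-11856471$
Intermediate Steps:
$n{\left(Q \right)} = 8 - \frac{-12 + Q}{6 \left(-60 + Q\right)}$ ($n{\left(Q \right)} = 8 - \frac{\left(Q - 12\right) \frac{1}{Q - 60}}{6} = 8 - \frac{\left(-12 + Q\right) \frac{1}{-60 + Q}}{6} = 8 - \frac{\frac{1}{-60 + Q} \left(-12 + Q\right)}{6} = 8 - \frac{-12 + Q}{6 \left(-60 + Q\right)}$)
$\left(n{\left(57 \right)} + 3379\right) \left(-3452 + u{\left(-46 \right)}\right) = \left(\frac{-2868 + 47 \cdot 57}{6 \left(-60 + 57\right)} + 3379\right) \left(-3452 - 46\right) = \left(\frac{-2868 + 2679}{6 \left(-3\right)} + 3379\right) \left(-3498\right) = \left(\frac{1}{6} \left(- \frac{1}{3}\right) \left(-189\right) + 3379\right) \left(-3498\right) = \left(\frac{21}{2} + 3379\right) \left(-3498\right) = \frac{6779}{2} \left(-3498\right) = -11856471$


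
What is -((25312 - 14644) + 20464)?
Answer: -31132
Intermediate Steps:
-((25312 - 14644) + 20464) = -(10668 + 20464) = -1*31132 = -31132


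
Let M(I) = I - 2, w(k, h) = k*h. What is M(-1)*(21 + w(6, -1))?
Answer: -45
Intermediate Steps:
w(k, h) = h*k
M(I) = -2 + I
M(-1)*(21 + w(6, -1)) = (-2 - 1)*(21 - 1*6) = -3*(21 - 6) = -3*15 = -45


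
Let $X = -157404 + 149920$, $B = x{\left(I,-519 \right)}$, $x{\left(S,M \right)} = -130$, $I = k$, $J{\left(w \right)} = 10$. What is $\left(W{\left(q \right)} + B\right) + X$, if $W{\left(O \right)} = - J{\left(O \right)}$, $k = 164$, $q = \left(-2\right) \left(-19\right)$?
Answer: $-7624$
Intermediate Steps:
$q = 38$
$I = 164$
$W{\left(O \right)} = -10$ ($W{\left(O \right)} = \left(-1\right) 10 = -10$)
$B = -130$
$X = -7484$
$\left(W{\left(q \right)} + B\right) + X = \left(-10 - 130\right) - 7484 = -140 - 7484 = -7624$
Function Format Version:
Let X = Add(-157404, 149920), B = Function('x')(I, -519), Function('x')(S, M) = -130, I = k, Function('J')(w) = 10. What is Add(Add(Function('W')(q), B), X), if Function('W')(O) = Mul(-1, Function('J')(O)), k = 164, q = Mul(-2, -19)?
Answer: -7624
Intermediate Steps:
q = 38
I = 164
Function('W')(O) = -10 (Function('W')(O) = Mul(-1, 10) = -10)
B = -130
X = -7484
Add(Add(Function('W')(q), B), X) = Add(Add(-10, -130), -7484) = Add(-140, -7484) = -7624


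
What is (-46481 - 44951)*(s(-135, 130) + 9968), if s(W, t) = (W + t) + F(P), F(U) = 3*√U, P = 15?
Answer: -910937016 - 274296*√15 ≈ -9.1200e+8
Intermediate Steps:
s(W, t) = W + t + 3*√15 (s(W, t) = (W + t) + 3*√15 = W + t + 3*√15)
(-46481 - 44951)*(s(-135, 130) + 9968) = (-46481 - 44951)*((-135 + 130 + 3*√15) + 9968) = -91432*((-5 + 3*√15) + 9968) = -91432*(9963 + 3*√15) = -910937016 - 274296*√15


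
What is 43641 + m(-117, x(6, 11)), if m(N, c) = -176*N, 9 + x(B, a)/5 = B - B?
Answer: 64233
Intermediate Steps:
x(B, a) = -45 (x(B, a) = -45 + 5*(B - B) = -45 + 5*0 = -45 + 0 = -45)
43641 + m(-117, x(6, 11)) = 43641 - 176*(-117) = 43641 + 20592 = 64233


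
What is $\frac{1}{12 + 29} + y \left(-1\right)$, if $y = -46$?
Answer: $\frac{1887}{41} \approx 46.024$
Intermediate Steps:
$\frac{1}{12 + 29} + y \left(-1\right) = \frac{1}{12 + 29} - -46 = \frac{1}{41} + 46 = \frac{1887}{41}$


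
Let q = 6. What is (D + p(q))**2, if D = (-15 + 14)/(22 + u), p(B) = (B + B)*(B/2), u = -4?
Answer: 418609/324 ≈ 1292.0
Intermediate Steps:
p(B) = B**2 (p(B) = (2*B)*(B*(1/2)) = (2*B)*(B/2) = B**2)
D = -1/18 (D = (-15 + 14)/(22 - 4) = -1/18 ≈ -0.055556)
(D + p(q))**2 = (-1/18 + 6**2)**2 = (-1/18 + 36)**2 = (647/18)**2 = 418609/324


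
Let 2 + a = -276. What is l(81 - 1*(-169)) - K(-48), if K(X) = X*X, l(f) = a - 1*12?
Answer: -2594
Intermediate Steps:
a = -278 (a = -2 - 276 = -278)
l(f) = -290 (l(f) = -278 - 1*12 = -278 - 12 = -290)
K(X) = X²
l(81 - 1*(-169)) - K(-48) = -290 - 1*(-48)² = -290 - 1*2304 = -290 - 2304 = -2594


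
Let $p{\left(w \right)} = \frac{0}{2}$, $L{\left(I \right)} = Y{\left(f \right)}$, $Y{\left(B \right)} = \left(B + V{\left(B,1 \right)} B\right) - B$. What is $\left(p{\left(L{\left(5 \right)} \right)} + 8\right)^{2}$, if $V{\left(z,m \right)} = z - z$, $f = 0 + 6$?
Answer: $64$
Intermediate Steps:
$f = 6$
$V{\left(z,m \right)} = 0$
$Y{\left(B \right)} = 0$ ($Y{\left(B \right)} = \left(B + 0 B\right) - B = \left(B + 0\right) - B = B - B = 0$)
$L{\left(I \right)} = 0$
$p{\left(w \right)} = 0$ ($p{\left(w \right)} = 0 \cdot \frac{1}{2} = 0$)
$\left(p{\left(L{\left(5 \right)} \right)} + 8\right)^{2} = \left(0 + 8\right)^{2} = 8^{2} = 64$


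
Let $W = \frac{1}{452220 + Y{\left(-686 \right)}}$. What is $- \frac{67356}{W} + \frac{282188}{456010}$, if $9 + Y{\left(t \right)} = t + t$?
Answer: $- \frac{6923762097369326}{228005} \approx -3.0367 \cdot 10^{10}$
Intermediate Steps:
$Y{\left(t \right)} = -9 + 2 t$ ($Y{\left(t \right)} = -9 + \left(t + t\right) = -9 + 2 t$)
$W = \frac{1}{450839}$ ($W = \frac{1}{452220 + \left(-9 + 2 \left(-686\right)\right)} = \frac{1}{452220 - 1381} = \frac{1}{450839} \approx 2.2181 \cdot 10^{-6}$)
$- \frac{67356}{W} + \frac{282188}{456010} = - 67356 \frac{1}{\frac{1}{450839}} + \frac{282188}{456010} = \left(-67356\right) 450839 + 282188 \cdot \frac{1}{456010} = -30366711684 + \frac{141094}{228005} = - \frac{6923762097369326}{228005}$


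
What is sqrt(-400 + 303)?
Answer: I*sqrt(97) ≈ 9.8489*I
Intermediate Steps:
sqrt(-400 + 303) = sqrt(-97) = I*sqrt(97)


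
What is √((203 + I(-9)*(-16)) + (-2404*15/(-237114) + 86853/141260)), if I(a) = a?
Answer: √301048224232979641355/930408990 ≈ 18.648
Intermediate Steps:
√((203 + I(-9)*(-16)) + (-2404*15/(-237114) + 86853/141260)) = √((203 - 9*(-16)) + (-2404*15/(-237114) + 86853/141260)) = √((203 + 144) + (-36060*(-1/237114) + 86853*(1/141260))) = √(347 + (6010/39519 + 86853/141260)) = √(347 + 4281316307/5582453940) = √(1941392833487/5582453940) = √301048224232979641355/930408990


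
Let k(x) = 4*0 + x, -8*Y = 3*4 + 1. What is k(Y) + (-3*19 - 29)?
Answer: -701/8 ≈ -87.625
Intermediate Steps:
Y = -13/8 (Y = -(3*4 + 1)/8 = -(12 + 1)/8 = -1/8*13 = -13/8 ≈ -1.6250)
k(x) = x (k(x) = 0 + x = x)
k(Y) + (-3*19 - 29) = -13/8 + (-3*19 - 29) = -13/8 + (-57 - 29) = -13/8 - 86 = -701/8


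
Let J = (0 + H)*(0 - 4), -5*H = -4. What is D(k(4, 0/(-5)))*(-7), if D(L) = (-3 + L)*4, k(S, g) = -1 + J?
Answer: 1008/5 ≈ 201.60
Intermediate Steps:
H = 4/5 (H = -1/5*(-4) = 4/5 ≈ 0.80000)
J = -16/5 (J = (0 + 4/5)*(0 - 4) = (4/5)*(-4) = -16/5 ≈ -3.2000)
k(S, g) = -21/5 (k(S, g) = -1 - 16/5 = -21/5)
D(L) = -12 + 4*L
D(k(4, 0/(-5)))*(-7) = (-12 + 4*(-21/5))*(-7) = (-12 - 84/5)*(-7) = -144/5*(-7) = 1008/5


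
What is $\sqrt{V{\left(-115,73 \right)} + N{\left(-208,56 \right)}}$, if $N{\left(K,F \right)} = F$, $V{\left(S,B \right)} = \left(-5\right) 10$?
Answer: $\sqrt{6} \approx 2.4495$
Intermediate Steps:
$V{\left(S,B \right)} = -50$
$\sqrt{V{\left(-115,73 \right)} + N{\left(-208,56 \right)}} = \sqrt{-50 + 56} = \sqrt{6}$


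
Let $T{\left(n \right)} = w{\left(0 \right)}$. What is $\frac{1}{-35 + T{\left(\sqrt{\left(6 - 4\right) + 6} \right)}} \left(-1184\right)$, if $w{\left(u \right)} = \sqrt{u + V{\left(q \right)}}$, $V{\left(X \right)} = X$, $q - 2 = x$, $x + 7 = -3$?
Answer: $\frac{41440}{1233} + \frac{2368 i \sqrt{2}}{1233} \approx 33.609 + 2.716 i$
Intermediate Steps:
$x = -10$ ($x = -7 - 3 = -10$)
$q = -8$ ($q = 2 - 10 = -8$)
$w{\left(u \right)} = \sqrt{-8 + u}$ ($w{\left(u \right)} = \sqrt{u - 8} = \sqrt{-8 + u}$)
$T{\left(n \right)} = 2 i \sqrt{2}$ ($T{\left(n \right)} = \sqrt{-8 + 0} = \sqrt{-8} = 2 i \sqrt{2}$)
$\frac{1}{-35 + T{\left(\sqrt{\left(6 - 4\right) + 6} \right)}} \left(-1184\right) = \frac{1}{-35 + 2 i \sqrt{2}} \left(-1184\right) = - \frac{1184}{-35 + 2 i \sqrt{2}}$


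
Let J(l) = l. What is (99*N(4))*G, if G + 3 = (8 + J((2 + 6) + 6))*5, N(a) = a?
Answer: 42372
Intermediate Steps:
G = 107 (G = -3 + (8 + ((2 + 6) + 6))*5 = -3 + (8 + (8 + 6))*5 = -3 + (8 + 14)*5 = -3 + 22*5 = -3 + 110 = 107)
(99*N(4))*G = (99*4)*107 = 396*107 = 42372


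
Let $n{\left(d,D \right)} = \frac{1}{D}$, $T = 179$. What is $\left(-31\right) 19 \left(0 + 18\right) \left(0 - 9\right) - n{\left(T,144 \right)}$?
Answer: $\frac{13740191}{144} \approx 95418.0$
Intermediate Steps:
$\left(-31\right) 19 \left(0 + 18\right) \left(0 - 9\right) - n{\left(T,144 \right)} = \left(-31\right) 19 \left(0 + 18\right) \left(0 - 9\right) - \frac{1}{144} = - 589 \cdot 18 \left(-9\right) - \frac{1}{144} = \left(-589\right) \left(-162\right) - \frac{1}{144} = 95418 - \frac{1}{144} = \frac{13740191}{144}$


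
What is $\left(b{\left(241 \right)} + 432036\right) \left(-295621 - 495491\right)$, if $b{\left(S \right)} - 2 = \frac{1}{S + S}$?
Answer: $- \frac{82371497943252}{241} \approx -3.4179 \cdot 10^{11}$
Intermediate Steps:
$b{\left(S \right)} = 2 + \frac{1}{2 S}$ ($b{\left(S \right)} = 2 + \frac{1}{S + S} = 2 + \frac{1}{2 S}$)
$\left(b{\left(241 \right)} + 432036\right) \left(-295621 - 495491\right) = \left(\left(2 + \frac{1}{2 \cdot 241}\right) + 432036\right) \left(-295621 - 495491\right) = \left(\left(2 + \frac{1}{2} \cdot \frac{1}{241}\right) + 432036\right) \left(-791112\right) = \left(\left(2 + \frac{1}{482}\right) + 432036\right) \left(-791112\right) = \left(\frac{965}{482} + 432036\right) \left(-791112\right) = \frac{208242317}{482} \left(-791112\right) = - \frac{82371497943252}{241}$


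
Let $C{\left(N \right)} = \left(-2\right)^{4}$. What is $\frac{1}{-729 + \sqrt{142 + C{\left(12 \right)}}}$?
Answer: $- \frac{729}{531283} - \frac{\sqrt{158}}{531283} \approx -0.0013958$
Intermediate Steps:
$C{\left(N \right)} = 16$
$\frac{1}{-729 + \sqrt{142 + C{\left(12 \right)}}} = \frac{1}{-729 + \sqrt{142 + 16}} = \frac{1}{-729 + \sqrt{158}}$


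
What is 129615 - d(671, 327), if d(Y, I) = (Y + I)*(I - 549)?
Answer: 351171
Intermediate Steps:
d(Y, I) = (-549 + I)*(I + Y) (d(Y, I) = (I + Y)*(-549 + I) = (-549 + I)*(I + Y))
129615 - d(671, 327) = 129615 - (327² - 549*327 - 549*671 + 327*671) = 129615 - (106929 - 179523 - 368379 + 219417) = 129615 - 1*(-221556) = 129615 + 221556 = 351171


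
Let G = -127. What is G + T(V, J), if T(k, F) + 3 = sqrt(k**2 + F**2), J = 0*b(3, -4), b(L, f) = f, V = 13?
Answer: -117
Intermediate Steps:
J = 0 (J = 0*(-4) = 0)
T(k, F) = -3 + sqrt(F**2 + k**2) (T(k, F) = -3 + sqrt(k**2 + F**2) = -3 + sqrt(F**2 + k**2))
G + T(V, J) = -127 + (-3 + sqrt(0**2 + 13**2)) = -127 + (-3 + sqrt(0 + 169)) = -127 + (-3 + sqrt(169)) = -127 + (-3 + 13) = -127 + 10 = -117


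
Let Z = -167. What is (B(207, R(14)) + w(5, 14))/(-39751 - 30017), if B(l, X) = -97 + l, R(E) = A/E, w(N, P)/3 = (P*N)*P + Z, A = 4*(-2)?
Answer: -2549/69768 ≈ -0.036535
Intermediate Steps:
A = -8
w(N, P) = -501 + 3*N*P² (w(N, P) = 3*((P*N)*P - 167) = 3*((N*P)*P - 167) = 3*(N*P² - 167) = 3*(-167 + N*P²) = -501 + 3*N*P²)
R(E) = -8/E
(B(207, R(14)) + w(5, 14))/(-39751 - 30017) = ((-97 + 207) + (-501 + 3*5*14²))/(-39751 - 30017) = (110 + (-501 + 3*5*196))/(-69768) = (110 + (-501 + 2940))*(-1/69768) = (110 + 2439)*(-1/69768) = 2549*(-1/69768) = -2549/69768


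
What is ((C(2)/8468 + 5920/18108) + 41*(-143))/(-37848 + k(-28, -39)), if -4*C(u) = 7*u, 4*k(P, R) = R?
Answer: 449486908145/2902526132058 ≈ 0.15486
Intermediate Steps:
k(P, R) = R/4
C(u) = -7*u/4
((C(2)/8468 + 5920/18108) + 41*(-143))/(-37848 + k(-28, -39)) = ((-7/4*2/8468 + 5920/18108) + 41*(-143))/(-37848 + (1/4)*(-39)) = ((-7/2*1/8468 + 5920*(1/18108)) - 5863)/(-37848 - 39/4) = ((-7/16936 + 1480/4527) - 5863)/(-151431/4) = (25033591/76669272 - 5863)*(-4/151431) = -449486908145/76669272*(-4/151431) = 449486908145/2902526132058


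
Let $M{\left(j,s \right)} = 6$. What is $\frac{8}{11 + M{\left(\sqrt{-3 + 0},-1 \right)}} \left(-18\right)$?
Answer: $- \frac{144}{17} \approx -8.4706$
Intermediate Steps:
$\frac{8}{11 + M{\left(\sqrt{-3 + 0},-1 \right)}} \left(-18\right) = \frac{8}{11 + 6} \left(-18\right) = \frac{8}{17} \left(-18\right) = - \frac{144}{17}$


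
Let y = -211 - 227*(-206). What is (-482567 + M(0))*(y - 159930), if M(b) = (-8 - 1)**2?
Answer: 54703780194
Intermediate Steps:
y = 46551 (y = -211 + 46762 = 46551)
M(b) = 81 (M(b) = (-9)**2 = 81)
(-482567 + M(0))*(y - 159930) = (-482567 + 81)*(46551 - 159930) = -482486*(-113379) = 54703780194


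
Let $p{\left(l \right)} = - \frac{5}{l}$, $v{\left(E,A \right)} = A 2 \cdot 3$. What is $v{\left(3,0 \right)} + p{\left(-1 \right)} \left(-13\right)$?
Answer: $-65$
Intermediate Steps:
$v{\left(E,A \right)} = 6 A$ ($v{\left(E,A \right)} = 2 A 3 = 6 A$)
$v{\left(3,0 \right)} + p{\left(-1 \right)} \left(-13\right) = 6 \cdot 0 + - \frac{5}{-1} \left(-13\right) = 0 + \left(-5\right) \left(-1\right) \left(-13\right) = 0 + 5 \left(-13\right) = 0 - 65 = -65$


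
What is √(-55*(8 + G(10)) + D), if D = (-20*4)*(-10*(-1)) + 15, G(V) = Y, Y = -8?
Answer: I*√785 ≈ 28.018*I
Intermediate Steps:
G(V) = -8
D = -785 (D = -80*10 + 15 = -800 + 15 = -785)
√(-55*(8 + G(10)) + D) = √(-55*(8 - 8) - 785) = √(-55*0 - 785) = √(0 - 785) = √(-785) = I*√785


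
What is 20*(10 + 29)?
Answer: 780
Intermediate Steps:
20*(10 + 29) = 20*39 = 780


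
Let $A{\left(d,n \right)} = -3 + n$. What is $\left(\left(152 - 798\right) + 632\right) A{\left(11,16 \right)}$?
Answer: $-182$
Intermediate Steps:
$\left(\left(152 - 798\right) + 632\right) A{\left(11,16 \right)} = \left(\left(152 - 798\right) + 632\right) \left(-3 + 16\right) = \left(-646 + 632\right) 13 = \left(-14\right) 13 = -182$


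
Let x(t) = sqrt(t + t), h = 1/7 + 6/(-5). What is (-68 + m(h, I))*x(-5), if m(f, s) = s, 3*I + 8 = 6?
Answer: -206*I*sqrt(10)/3 ≈ -217.14*I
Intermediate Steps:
h = -37/35 (h = 1*(1/7) + 6*(-1/5) = 1/7 - 6/5 = -37/35 ≈ -1.0571)
I = -2/3 (I = -8/3 + (1/3)*6 = -8/3 + 2 = -2/3 ≈ -0.66667)
x(t) = sqrt(2)*sqrt(t) (x(t) = sqrt(2*t) = sqrt(2)*sqrt(t))
(-68 + m(h, I))*x(-5) = (-68 - 2/3)*(sqrt(2)*sqrt(-5)) = -206*sqrt(2)*I*sqrt(5)/3 = -206*I*sqrt(10)/3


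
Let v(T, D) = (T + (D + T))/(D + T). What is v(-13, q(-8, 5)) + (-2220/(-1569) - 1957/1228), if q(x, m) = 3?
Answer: 6811851/3211220 ≈ 2.1213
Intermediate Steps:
v(T, D) = (D + 2*T)/(D + T)
v(-13, q(-8, 5)) + (-2220/(-1569) - 1957/1228) = (3 + 2*(-13))/(3 - 13) + (-2220/(-1569) - 1957/1228) = (3 - 26)/(-10) + (-2220*(-1/1569) - 1957*1/1228) = -1/10*(-23) + (740/523 - 1957/1228) = 23/10 - 114791/642244 = 6811851/3211220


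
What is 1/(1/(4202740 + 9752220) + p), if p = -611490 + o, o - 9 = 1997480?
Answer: 13954960/19341560605041 ≈ 7.2150e-7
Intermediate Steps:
o = 1997489 (o = 9 + 1997480 = 1997489)
p = 1385999 (p = -611490 + 1997489 = 1385999)
1/(1/(4202740 + 9752220) + p) = 1/(1/(4202740 + 9752220) + 1385999) = 1/(1/13954960 + 1385999) = 1/(19341560605041/13954960) = 13954960/19341560605041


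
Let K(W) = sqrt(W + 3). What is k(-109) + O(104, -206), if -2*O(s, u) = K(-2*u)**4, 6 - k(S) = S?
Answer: -171995/2 ≈ -85998.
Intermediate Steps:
k(S) = 6 - S
K(W) = sqrt(3 + W)
O(s, u) = -(3 - 2*u)**2/2
k(-109) + O(104, -206) = (6 - 1*(-109)) - (-3 + 2*(-206))**2/2 = (6 + 109) - (-3 - 412)**2/2 = 115 - 1/2*(-415)**2 = 115 - 1/2*172225 = 115 - 172225/2 = -171995/2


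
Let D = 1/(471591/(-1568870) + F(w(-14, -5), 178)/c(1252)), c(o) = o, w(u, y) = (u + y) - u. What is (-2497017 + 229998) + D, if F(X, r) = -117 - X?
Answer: -434217019827827/191536343 ≈ -2.2670e+6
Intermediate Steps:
w(u, y) = y
D = -491056310/191536343 (D = 1/(471591/(-1568870) + (-117 - 1*(-5))/1252) = 1/(471591*(-1/1568870) + (-117 + 5)*(1/1252)) = 1/(-471591/1568870 - 112*1/1252) = 1/(-471591/1568870 - 28/313) = 1/(-191536343/491056310) = -491056310/191536343 ≈ -2.5638)
(-2497017 + 229998) + D = (-2497017 + 229998) - 491056310/191536343 = -2267019 - 491056310/191536343 = -434217019827827/191536343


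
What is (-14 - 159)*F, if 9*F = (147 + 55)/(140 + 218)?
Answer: -17473/1611 ≈ -10.846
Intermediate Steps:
F = 101/1611 (F = ((147 + 55)/(140 + 218))/9 = (202/358)/9 = (202*(1/358))/9 = (⅑)*(101/179) = 101/1611 ≈ 0.062694)
(-14 - 159)*F = (-14 - 159)*(101/1611) = -173*101/1611 = -17473/1611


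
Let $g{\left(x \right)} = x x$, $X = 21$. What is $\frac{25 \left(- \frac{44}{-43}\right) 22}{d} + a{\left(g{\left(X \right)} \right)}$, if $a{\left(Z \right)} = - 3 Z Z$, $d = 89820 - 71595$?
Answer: $- \frac{18289186753}{31347} \approx -5.8344 \cdot 10^{5}$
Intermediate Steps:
$g{\left(x \right)} = x^{2}$
$d = 18225$
$a{\left(Z \right)} = - 3 Z^{2}$
$\frac{25 \left(- \frac{44}{-43}\right) 22}{d} + a{\left(g{\left(X \right)} \right)} = \frac{25 \left(- \frac{44}{-43}\right) 22}{18225} - 3 \left(21^{2}\right)^{2} = 25 \left(\left(-44\right) \left(- \frac{1}{43}\right)\right) 22 \cdot \frac{1}{18225} - 3 \cdot 441^{2} = 25 \cdot \frac{44}{43} \cdot 22 \cdot \frac{1}{18225} - 583443 = \frac{1100}{43} \cdot 22 \cdot \frac{1}{18225} - 583443 = \frac{24200}{43} \cdot \frac{1}{18225} - 583443 = \frac{968}{31347} - 583443 = - \frac{18289186753}{31347}$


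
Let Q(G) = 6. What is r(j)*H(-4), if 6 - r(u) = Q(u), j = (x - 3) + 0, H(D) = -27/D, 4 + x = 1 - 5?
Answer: 0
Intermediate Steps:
x = -8 (x = -4 + (1 - 5) = -4 - 4 = -8)
j = -11 (j = (-8 - 3) + 0 = -11 + 0 = -11)
r(u) = 0 (r(u) = 6 - 1*6 = 6 - 6 = 0)
r(j)*H(-4) = 0*(-27/(-4)) = 0*(-27*(-¼)) = 0*(27/4) = 0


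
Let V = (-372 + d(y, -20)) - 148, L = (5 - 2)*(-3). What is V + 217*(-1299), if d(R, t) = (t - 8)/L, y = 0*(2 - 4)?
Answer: -2541599/9 ≈ -2.8240e+5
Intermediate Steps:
y = 0 (y = 0*(-2) = 0)
L = -9 (L = 3*(-3) = -9)
d(R, t) = 8/9 - t/9 (d(R, t) = (t - 8)/(-9) = (-8 + t)*(-⅑) = 8/9 - t/9)
V = -4652/9 (V = (-372 + (8/9 - ⅑*(-20))) - 148 = (-372 + (8/9 + 20/9)) - 148 = (-372 + 28/9) - 148 = -3320/9 - 148 = -4652/9 ≈ -516.89)
V + 217*(-1299) = -4652/9 + 217*(-1299) = -4652/9 - 281883 = -2541599/9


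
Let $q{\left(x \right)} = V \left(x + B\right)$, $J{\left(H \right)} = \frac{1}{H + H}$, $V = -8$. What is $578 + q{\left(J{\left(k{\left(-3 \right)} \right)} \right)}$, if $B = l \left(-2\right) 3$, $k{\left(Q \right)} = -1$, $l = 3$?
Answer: $726$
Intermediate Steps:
$B = -18$ ($B = 3 \left(-2\right) 3 = \left(-6\right) 3 = -18$)
$J{\left(H \right)} = \frac{1}{2 H}$
$q{\left(x \right)} = 144 - 8 x$ ($q{\left(x \right)} = - 8 \left(x - 18\right) = - 8 \left(-18 + x\right) = 144 - 8 x$)
$578 + q{\left(J{\left(k{\left(-3 \right)} \right)} \right)} = 578 + \left(144 - 8 \frac{1}{2 \left(-1\right)}\right) = 578 + \left(144 - 8 \cdot \frac{1}{2} \left(-1\right)\right) = 578 + \left(144 - -4\right) = 578 + \left(144 + 4\right) = 578 + 148 = 726$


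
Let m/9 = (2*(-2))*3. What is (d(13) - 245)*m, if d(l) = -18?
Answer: 28404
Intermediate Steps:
m = -108 (m = 9*((2*(-2))*3) = 9*(-4*3) = 9*(-12) = -108)
(d(13) - 245)*m = (-18 - 245)*(-108) = -263*(-108) = 28404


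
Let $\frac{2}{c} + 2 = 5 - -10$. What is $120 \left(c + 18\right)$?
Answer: $\frac{28320}{13} \approx 2178.5$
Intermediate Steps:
$c = \frac{2}{13}$ ($c = \frac{2}{-2 + \left(5 - -10\right)} = \frac{2}{-2 + \left(5 + 10\right)} = \frac{2}{-2 + 15} = \frac{2}{13} \approx 0.15385$)
$120 \left(c + 18\right) = 120 \left(\frac{2}{13} + 18\right) = 120 \cdot \frac{236}{13} = \frac{28320}{13}$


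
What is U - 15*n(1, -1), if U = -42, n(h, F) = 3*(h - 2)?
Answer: 3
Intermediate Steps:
n(h, F) = -6 + 3*h (n(h, F) = 3*(-2 + h) = -6 + 3*h)
U - 15*n(1, -1) = -42 - 15*(-6 + 3*1) = -42 - 15*(-6 + 3) = -42 - 15*(-3) = -42 + 45 = 3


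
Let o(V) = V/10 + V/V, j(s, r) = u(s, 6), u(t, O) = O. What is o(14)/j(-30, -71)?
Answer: ⅖ ≈ 0.40000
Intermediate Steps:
j(s, r) = 6
o(V) = 1 + V/10 (o(V) = V*(⅒) + 1 = V/10 + 1 = 1 + V/10)
o(14)/j(-30, -71) = (1 + (⅒)*14)/6 = (1 + 7/5)*(⅙) = (12/5)*(⅙) = ⅖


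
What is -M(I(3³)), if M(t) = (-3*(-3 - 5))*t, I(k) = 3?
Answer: -72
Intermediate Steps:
M(t) = 24*t (M(t) = (-3*(-8))*t = 24*t)
-M(I(3³)) = -24*3 = -1*72 = -72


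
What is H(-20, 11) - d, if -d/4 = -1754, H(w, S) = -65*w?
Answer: -5716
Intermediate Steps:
d = 7016 (d = -4*(-1754) = 7016)
H(-20, 11) - d = -65*(-20) - 1*7016 = 1300 - 7016 = -5716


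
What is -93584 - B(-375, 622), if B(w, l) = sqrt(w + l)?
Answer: -93584 - sqrt(247) ≈ -93600.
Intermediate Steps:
B(w, l) = sqrt(l + w)
-93584 - B(-375, 622) = -93584 - sqrt(622 - 375) = -93584 - sqrt(247)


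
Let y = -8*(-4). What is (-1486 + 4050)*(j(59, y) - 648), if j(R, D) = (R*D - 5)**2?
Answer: 9089485124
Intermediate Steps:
y = 32
j(R, D) = (-5 + D*R)**2 (j(R, D) = (D*R - 5)**2 = (-5 + D*R)**2)
(-1486 + 4050)*(j(59, y) - 648) = (-1486 + 4050)*((-5 + 32*59)**2 - 648) = 2564*((-5 + 1888)**2 - 648) = 2564*(1883**2 - 648) = 2564*(3545689 - 648) = 2564*3545041 = 9089485124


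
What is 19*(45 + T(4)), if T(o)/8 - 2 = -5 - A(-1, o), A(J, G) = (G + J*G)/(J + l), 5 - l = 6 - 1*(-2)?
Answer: 399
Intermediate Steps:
l = -3 (l = 5 - (6 - 1*(-2)) = 5 - (6 + 2) = 5 - 1*8 = 5 - 8 = -3)
A(J, G) = (G + G*J)/(-3 + J) (A(J, G) = (G + J*G)/(J - 3) = (G + G*J)/(-3 + J))
T(o) = -24 (T(o) = 16 + 8*(-5 - o*(1 - 1)/(-3 - 1)) = 16 + 8*(-5 - o*0/(-4)) = 16 + 8*(-5 - o*(-1)*0/4) = 16 + 8*(-5 - 1*0) = 16 + 8*(-5 + 0) = 16 + 8*(-5) = 16 - 40 = -24)
19*(45 + T(4)) = 19*(45 - 24) = 19*21 = 399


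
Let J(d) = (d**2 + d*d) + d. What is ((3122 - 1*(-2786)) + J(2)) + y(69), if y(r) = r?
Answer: 5987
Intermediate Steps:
J(d) = d + 2*d**2 (J(d) = (d**2 + d**2) + d = 2*d**2 + d = d + 2*d**2)
((3122 - 1*(-2786)) + J(2)) + y(69) = ((3122 - 1*(-2786)) + 2*(1 + 2*2)) + 69 = ((3122 + 2786) + 2*(1 + 4)) + 69 = (5908 + 2*5) + 69 = (5908 + 10) + 69 = 5918 + 69 = 5987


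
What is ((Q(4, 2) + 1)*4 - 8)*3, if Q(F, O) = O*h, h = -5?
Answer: -132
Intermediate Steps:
Q(F, O) = -5*O (Q(F, O) = O*(-5) = -5*O)
((Q(4, 2) + 1)*4 - 8)*3 = ((-5*2 + 1)*4 - 8)*3 = ((-10 + 1)*4 - 8)*3 = (-9*4 - 8)*3 = (-36 - 8)*3 = -44*3 = -132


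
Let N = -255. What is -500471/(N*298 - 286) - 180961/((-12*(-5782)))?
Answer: 5230424657/1323083496 ≈ 3.9532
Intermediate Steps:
-500471/(N*298 - 286) - 180961/((-12*(-5782))) = -500471/(-255*298 - 286) - 180961/((-12*(-5782))) = -500471/(-75990 - 286) - 180961/69384 = -500471/(-76276) - 180961*1/69384 = -500471*(-1/76276) - 180961/69384 = 500471/76276 - 180961/69384 = 5230424657/1323083496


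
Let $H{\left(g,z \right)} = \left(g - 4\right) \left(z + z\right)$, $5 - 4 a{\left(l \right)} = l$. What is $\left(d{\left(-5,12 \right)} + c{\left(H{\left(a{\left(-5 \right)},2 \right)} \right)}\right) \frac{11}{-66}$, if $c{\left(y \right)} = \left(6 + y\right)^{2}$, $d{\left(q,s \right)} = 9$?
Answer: $- \frac{3}{2} \approx -1.5$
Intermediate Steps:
$a{\left(l \right)} = \frac{5}{4} - \frac{l}{4}$
$H{\left(g,z \right)} = 2 z \left(-4 + g\right)$ ($H{\left(g,z \right)} = \left(-4 + g\right) 2 z = 2 z \left(-4 + g\right)$)
$\left(d{\left(-5,12 \right)} + c{\left(H{\left(a{\left(-5 \right)},2 \right)} \right)}\right) \frac{11}{-66} = \left(9 + \left(6 + 2 \cdot 2 \left(-4 + \left(\frac{5}{4} - - \frac{5}{4}\right)\right)\right)^{2}\right) \frac{11}{-66} = \left(9 + \left(6 + 2 \cdot 2 \left(-4 + \left(\frac{5}{4} + \frac{5}{4}\right)\right)\right)^{2}\right) 11 \left(- \frac{1}{66}\right) = \left(9 + \left(6 + 2 \cdot 2 \left(-4 + \frac{5}{2}\right)\right)^{2}\right) \left(- \frac{1}{6}\right) = \left(9 + \left(6 + 2 \cdot 2 \left(- \frac{3}{2}\right)\right)^{2}\right) \left(- \frac{1}{6}\right) = \left(9 + \left(6 - 6\right)^{2}\right) \left(- \frac{1}{6}\right) = \left(9 + 0^{2}\right) \left(- \frac{1}{6}\right) = \left(9 + 0\right) \left(- \frac{1}{6}\right) = 9 \left(- \frac{1}{6}\right) = - \frac{3}{2}$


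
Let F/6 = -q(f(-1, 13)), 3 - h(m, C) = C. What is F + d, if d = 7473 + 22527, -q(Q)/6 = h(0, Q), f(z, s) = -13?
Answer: 30576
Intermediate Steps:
h(m, C) = 3 - C
q(Q) = -18 + 6*Q (q(Q) = -6*(3 - Q) = -18 + 6*Q)
d = 30000
F = 576 (F = 6*(-(-18 + 6*(-13))) = 6*(-(-18 - 78)) = 6*(-1*(-96)) = 6*96 = 576)
F + d = 576 + 30000 = 30576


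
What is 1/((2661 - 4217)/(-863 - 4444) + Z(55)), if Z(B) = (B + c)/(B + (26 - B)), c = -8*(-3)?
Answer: 137982/459709 ≈ 0.30015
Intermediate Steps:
c = 24
Z(B) = 12/13 + B/26 (Z(B) = (B + 24)/(B + (26 - B)) = (24 + B)/26 = (24 + B)*(1/26) = 12/13 + B/26)
1/((2661 - 4217)/(-863 - 4444) + Z(55)) = 1/((2661 - 4217)/(-863 - 4444) + (12/13 + (1/26)*55)) = 1/(-1556/(-5307) + (12/13 + 55/26)) = 1/(-1556*(-1/5307) + 79/26) = 1/(1556/5307 + 79/26) = 1/(459709/137982) = 137982/459709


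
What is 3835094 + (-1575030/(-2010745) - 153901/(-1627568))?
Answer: 2510164875248840065/654524843632 ≈ 3.8351e+6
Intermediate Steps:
3835094 + (-1575030/(-2010745) - 153901/(-1627568)) = 3835094 + (-1575030*(-1/2010745) - 153901*(-1/1627568)) = 3835094 + (315006/402149 + 153901/1627568) = 3835094 + 574584818657/654524843632 = 2510164875248840065/654524843632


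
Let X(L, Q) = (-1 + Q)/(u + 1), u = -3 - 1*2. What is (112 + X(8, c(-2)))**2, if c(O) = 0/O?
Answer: 201601/16 ≈ 12600.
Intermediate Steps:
u = -5 (u = -3 - 2 = -5)
c(O) = 0
X(L, Q) = 1/4 - Q/4 (X(L, Q) = (-1 + Q)/(-5 + 1) = (-1 + Q)/(-4) = (-1 + Q)*(-1/4) = 1/4 - Q/4)
(112 + X(8, c(-2)))**2 = (112 + (1/4 - 1/4*0))**2 = (112 + (1/4 + 0))**2 = (112 + 1/4)**2 = (449/4)**2 = 201601/16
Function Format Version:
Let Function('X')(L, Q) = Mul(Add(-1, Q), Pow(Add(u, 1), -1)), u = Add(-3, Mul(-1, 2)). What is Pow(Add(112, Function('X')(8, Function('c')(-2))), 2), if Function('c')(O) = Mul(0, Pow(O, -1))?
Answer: Rational(201601, 16) ≈ 12600.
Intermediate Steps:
u = -5 (u = Add(-3, -2) = -5)
Function('c')(O) = 0
Function('X')(L, Q) = Add(Rational(1, 4), Mul(Rational(-1, 4), Q)) (Function('X')(L, Q) = Mul(Add(-1, Q), Pow(Add(-5, 1), -1)) = Mul(Add(-1, Q), Pow(-4, -1)) = Mul(Add(-1, Q), Rational(-1, 4)) = Add(Rational(1, 4), Mul(Rational(-1, 4), Q)))
Pow(Add(112, Function('X')(8, Function('c')(-2))), 2) = Pow(Add(112, Add(Rational(1, 4), Mul(Rational(-1, 4), 0))), 2) = Pow(Add(112, Add(Rational(1, 4), 0)), 2) = Pow(Add(112, Rational(1, 4)), 2) = Pow(Rational(449, 4), 2) = Rational(201601, 16)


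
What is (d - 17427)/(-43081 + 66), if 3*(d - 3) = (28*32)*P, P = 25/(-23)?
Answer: 1224656/2968035 ≈ 0.41261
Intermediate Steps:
P = -25/23 (P = 25*(-1/23) = -25/23 ≈ -1.0870)
d = -22193/69 (d = 3 + ((28*32)*(-25/23))/3 = 3 + (896*(-25/23))/3 = 3 + (⅓)*(-22400/23) = 3 - 22400/69 = -22193/69 ≈ -321.64)
(d - 17427)/(-43081 + 66) = (-22193/69 - 17427)/(-43081 + 66) = -1224656/69/(-43015) = -1224656/69*(-1/43015) = 1224656/2968035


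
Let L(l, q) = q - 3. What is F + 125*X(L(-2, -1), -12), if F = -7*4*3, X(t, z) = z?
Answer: -1584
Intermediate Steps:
L(l, q) = -3 + q
F = -84 (F = -28*3 = -84)
F + 125*X(L(-2, -1), -12) = -84 + 125*(-12) = -84 - 1500 = -1584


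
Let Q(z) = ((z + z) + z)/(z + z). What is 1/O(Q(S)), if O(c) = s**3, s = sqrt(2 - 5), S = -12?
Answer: I*sqrt(3)/9 ≈ 0.19245*I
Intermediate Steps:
Q(z) = 3/2 (Q(z) = (2*z + z)/((2*z)) = (3*z)*(1/(2*z)) = 3/2)
s = I*sqrt(3) (s = sqrt(-3) = I*sqrt(3) ≈ 1.732*I)
O(c) = -3*I*sqrt(3) (O(c) = (I*sqrt(3))**3 = -3*I*sqrt(3))
1/O(Q(S)) = 1/(-3*I*sqrt(3)) = I*sqrt(3)/9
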